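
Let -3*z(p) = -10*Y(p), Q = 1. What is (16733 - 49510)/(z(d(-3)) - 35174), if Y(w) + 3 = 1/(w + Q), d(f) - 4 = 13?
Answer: 884979/949963 ≈ 0.93159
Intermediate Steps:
d(f) = 17 (d(f) = 4 + 13 = 17)
Y(w) = -3 + 1/(1 + w) (Y(w) = -3 + 1/(w + 1) = -3 + 1/(1 + w))
z(p) = 10*(-2 - 3*p)/(3*(1 + p)) (z(p) = -(-10)*(-2 - 3*p)/(1 + p)/3 = -(-10)*(-2 - 3*p)/(3*(1 + p)) = 10*(-2 - 3*p)/(3*(1 + p)))
(16733 - 49510)/(z(d(-3)) - 35174) = (16733 - 49510)/(10*(-2 - 3*17)/(3*(1 + 17)) - 35174) = -32777/((10/3)*(-2 - 51)/18 - 35174) = -32777/((10/3)*(1/18)*(-53) - 35174) = -32777/(-265/27 - 35174) = -32777/(-949963/27) = -32777*(-27/949963) = 884979/949963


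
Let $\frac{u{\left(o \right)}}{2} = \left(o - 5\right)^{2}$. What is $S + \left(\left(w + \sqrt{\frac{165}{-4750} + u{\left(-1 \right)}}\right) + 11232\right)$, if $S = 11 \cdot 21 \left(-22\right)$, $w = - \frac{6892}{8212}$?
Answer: $\frac{12624227}{2053} + \frac{\sqrt{2597946}}{190} \approx 6157.6$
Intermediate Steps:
$w = - \frac{1723}{2053}$ ($w = \left(-6892\right) \frac{1}{8212} = - \frac{1723}{2053} \approx -0.83926$)
$S = -5082$ ($S = 231 \left(-22\right) = -5082$)
$u{\left(o \right)} = 2 \left(-5 + o\right)^{2}$ ($u{\left(o \right)} = 2 \left(o - 5\right)^{2} = 2 \left(-5 + o\right)^{2}$)
$S + \left(\left(w + \sqrt{\frac{165}{-4750} + u{\left(-1 \right)}}\right) + 11232\right) = -5082 + \left(\left(- \frac{1723}{2053} + \sqrt{\frac{165}{-4750} + 2 \left(-5 - 1\right)^{2}}\right) + 11232\right) = -5082 + \left(\left(- \frac{1723}{2053} + \sqrt{165 \left(- \frac{1}{4750}\right) + 2 \left(-6\right)^{2}}\right) + 11232\right) = -5082 + \left(\left(- \frac{1723}{2053} + \sqrt{- \frac{33}{950} + 2 \cdot 36}\right) + 11232\right) = -5082 + \left(\left(- \frac{1723}{2053} + \sqrt{- \frac{33}{950} + 72}\right) + 11232\right) = -5082 + \left(\left(- \frac{1723}{2053} + \sqrt{\frac{68367}{950}}\right) + 11232\right) = -5082 + \left(\left(- \frac{1723}{2053} + \frac{\sqrt{2597946}}{190}\right) + 11232\right) = -5082 + \left(\frac{23057573}{2053} + \frac{\sqrt{2597946}}{190}\right) = \frac{12624227}{2053} + \frac{\sqrt{2597946}}{190}$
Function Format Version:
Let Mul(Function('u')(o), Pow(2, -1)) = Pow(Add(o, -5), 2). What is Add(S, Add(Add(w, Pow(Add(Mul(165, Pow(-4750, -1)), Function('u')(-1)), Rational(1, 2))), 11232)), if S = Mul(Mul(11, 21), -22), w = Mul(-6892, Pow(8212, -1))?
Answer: Add(Rational(12624227, 2053), Mul(Rational(1, 190), Pow(2597946, Rational(1, 2)))) ≈ 6157.6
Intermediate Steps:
w = Rational(-1723, 2053) (w = Mul(-6892, Rational(1, 8212)) = Rational(-1723, 2053) ≈ -0.83926)
S = -5082 (S = Mul(231, -22) = -5082)
Function('u')(o) = Mul(2, Pow(Add(-5, o), 2)) (Function('u')(o) = Mul(2, Pow(Add(o, -5), 2)) = Mul(2, Pow(Add(-5, o), 2)))
Add(S, Add(Add(w, Pow(Add(Mul(165, Pow(-4750, -1)), Function('u')(-1)), Rational(1, 2))), 11232)) = Add(-5082, Add(Add(Rational(-1723, 2053), Pow(Add(Mul(165, Pow(-4750, -1)), Mul(2, Pow(Add(-5, -1), 2))), Rational(1, 2))), 11232)) = Add(-5082, Add(Add(Rational(-1723, 2053), Pow(Add(Mul(165, Rational(-1, 4750)), Mul(2, Pow(-6, 2))), Rational(1, 2))), 11232)) = Add(-5082, Add(Add(Rational(-1723, 2053), Pow(Add(Rational(-33, 950), Mul(2, 36)), Rational(1, 2))), 11232)) = Add(-5082, Add(Add(Rational(-1723, 2053), Pow(Add(Rational(-33, 950), 72), Rational(1, 2))), 11232)) = Add(-5082, Add(Add(Rational(-1723, 2053), Pow(Rational(68367, 950), Rational(1, 2))), 11232)) = Add(-5082, Add(Add(Rational(-1723, 2053), Mul(Rational(1, 190), Pow(2597946, Rational(1, 2)))), 11232)) = Add(-5082, Add(Rational(23057573, 2053), Mul(Rational(1, 190), Pow(2597946, Rational(1, 2))))) = Add(Rational(12624227, 2053), Mul(Rational(1, 190), Pow(2597946, Rational(1, 2))))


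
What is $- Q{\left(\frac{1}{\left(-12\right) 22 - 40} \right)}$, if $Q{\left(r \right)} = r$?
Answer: $\frac{1}{304} \approx 0.0032895$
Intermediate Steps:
$- Q{\left(\frac{1}{\left(-12\right) 22 - 40} \right)} = - \frac{1}{\left(-12\right) 22 - 40} = - \frac{1}{-264 - 40} = - \frac{1}{-304} = \left(-1\right) \left(- \frac{1}{304}\right) = \frac{1}{304}$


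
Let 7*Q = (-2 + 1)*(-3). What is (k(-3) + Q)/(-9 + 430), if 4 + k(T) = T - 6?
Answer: -88/2947 ≈ -0.029861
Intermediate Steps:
Q = 3/7 (Q = ((-2 + 1)*(-3))/7 = (-1*(-3))/7 = (⅐)*3 = 3/7 ≈ 0.42857)
k(T) = -10 + T (k(T) = -4 + (T - 6) = -4 + (-6 + T) = -10 + T)
(k(-3) + Q)/(-9 + 430) = ((-10 - 3) + 3/7)/(-9 + 430) = (-13 + 3/7)/421 = -88/7*1/421 = -88/2947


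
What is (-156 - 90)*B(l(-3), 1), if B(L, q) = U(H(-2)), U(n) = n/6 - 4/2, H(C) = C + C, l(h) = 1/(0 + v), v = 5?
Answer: 656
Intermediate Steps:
l(h) = ⅕ (l(h) = 1/(0 + 5) = 1/5 = ⅕)
H(C) = 2*C
U(n) = -2 + n/6 (U(n) = n*(⅙) - 4*½ = n/6 - 2 = -2 + n/6)
B(L, q) = -8/3 (B(L, q) = -2 + (2*(-2))/6 = -2 + (⅙)*(-4) = -2 - ⅔ = -8/3)
(-156 - 90)*B(l(-3), 1) = (-156 - 90)*(-8/3) = -246*(-8/3) = 656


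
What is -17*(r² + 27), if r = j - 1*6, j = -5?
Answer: -2516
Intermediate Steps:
r = -11 (r = -5 - 1*6 = -5 - 6 = -11)
-17*(r² + 27) = -17*((-11)² + 27) = -17*(121 + 27) = -17*148 = -2516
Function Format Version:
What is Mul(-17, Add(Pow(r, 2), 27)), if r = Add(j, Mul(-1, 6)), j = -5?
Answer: -2516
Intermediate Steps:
r = -11 (r = Add(-5, Mul(-1, 6)) = Add(-5, -6) = -11)
Mul(-17, Add(Pow(r, 2), 27)) = Mul(-17, Add(Pow(-11, 2), 27)) = Mul(-17, Add(121, 27)) = Mul(-17, 148) = -2516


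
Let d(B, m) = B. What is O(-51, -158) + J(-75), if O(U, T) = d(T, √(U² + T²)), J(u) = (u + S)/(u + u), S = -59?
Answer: -11783/75 ≈ -157.11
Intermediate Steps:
J(u) = (-59 + u)/(2*u) (J(u) = (u - 59)/(u + u) = (-59 + u)/((2*u)) = (-59 + u)*(1/(2*u)) = (-59 + u)/(2*u))
O(U, T) = T
O(-51, -158) + J(-75) = -158 + (½)*(-59 - 75)/(-75) = -158 + (½)*(-1/75)*(-134) = -158 + 67/75 = -11783/75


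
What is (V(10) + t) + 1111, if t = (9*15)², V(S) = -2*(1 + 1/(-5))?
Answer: 96672/5 ≈ 19334.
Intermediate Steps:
V(S) = -8/5 (V(S) = -2*(1 - ⅕) = -2*⅘ = -8/5)
t = 18225 (t = 135² = 18225)
(V(10) + t) + 1111 = (-8/5 + 18225) + 1111 = 91117/5 + 1111 = 96672/5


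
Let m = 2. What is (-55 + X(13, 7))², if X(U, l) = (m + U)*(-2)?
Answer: 7225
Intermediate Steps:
X(U, l) = -4 - 2*U (X(U, l) = (2 + U)*(-2) = -4 - 2*U)
(-55 + X(13, 7))² = (-55 + (-4 - 2*13))² = (-55 + (-4 - 26))² = (-55 - 30)² = (-85)² = 7225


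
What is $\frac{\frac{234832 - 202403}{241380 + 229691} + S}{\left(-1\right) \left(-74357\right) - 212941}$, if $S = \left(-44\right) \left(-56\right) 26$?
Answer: $- \frac{30178724973}{65282903464} \approx -0.46228$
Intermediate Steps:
$S = 64064$ ($S = 2464 \cdot 26 = 64064$)
$\frac{\frac{234832 - 202403}{241380 + 229691} + S}{\left(-1\right) \left(-74357\right) - 212941} = \frac{\frac{234832 - 202403}{241380 + 229691} + 64064}{\left(-1\right) \left(-74357\right) - 212941} = \frac{\frac{32429}{471071} + 64064}{74357 - 212941} = \frac{32429 \cdot \frac{1}{471071} + 64064}{-138584} = \left(\frac{32429}{471071} + 64064\right) \left(- \frac{1}{138584}\right) = \frac{30178724973}{471071} \left(- \frac{1}{138584}\right) = - \frac{30178724973}{65282903464}$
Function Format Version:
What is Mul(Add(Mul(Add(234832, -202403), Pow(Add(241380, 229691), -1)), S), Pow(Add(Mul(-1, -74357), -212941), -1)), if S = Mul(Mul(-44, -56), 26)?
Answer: Rational(-30178724973, 65282903464) ≈ -0.46228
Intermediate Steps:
S = 64064 (S = Mul(2464, 26) = 64064)
Mul(Add(Mul(Add(234832, -202403), Pow(Add(241380, 229691), -1)), S), Pow(Add(Mul(-1, -74357), -212941), -1)) = Mul(Add(Mul(Add(234832, -202403), Pow(Add(241380, 229691), -1)), 64064), Pow(Add(Mul(-1, -74357), -212941), -1)) = Mul(Add(Mul(32429, Pow(471071, -1)), 64064), Pow(Add(74357, -212941), -1)) = Mul(Add(Mul(32429, Rational(1, 471071)), 64064), Pow(-138584, -1)) = Mul(Add(Rational(32429, 471071), 64064), Rational(-1, 138584)) = Mul(Rational(30178724973, 471071), Rational(-1, 138584)) = Rational(-30178724973, 65282903464)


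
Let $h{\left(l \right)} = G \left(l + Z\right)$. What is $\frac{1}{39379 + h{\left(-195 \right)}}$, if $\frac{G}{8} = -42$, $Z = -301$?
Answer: $\frac{1}{206035} \approx 4.8535 \cdot 10^{-6}$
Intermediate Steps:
$G = -336$ ($G = 8 \left(-42\right) = -336$)
$h{\left(l \right)} = 101136 - 336 l$ ($h{\left(l \right)} = - 336 \left(l - 301\right) = - 336 \left(-301 + l\right) = 101136 - 336 l$)
$\frac{1}{39379 + h{\left(-195 \right)}} = \frac{1}{39379 + \left(101136 - -65520\right)} = \frac{1}{39379 + \left(101136 + 65520\right)} = \frac{1}{39379 + 166656} = \frac{1}{206035}$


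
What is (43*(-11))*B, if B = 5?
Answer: -2365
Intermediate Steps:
(43*(-11))*B = (43*(-11))*5 = -473*5 = -2365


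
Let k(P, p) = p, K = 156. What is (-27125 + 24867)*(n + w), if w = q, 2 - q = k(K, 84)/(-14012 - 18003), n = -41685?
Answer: 3013258461538/32015 ≈ 9.4120e+7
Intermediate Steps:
q = 64114/32015 (q = 2 - 84/(-14012 - 18003) = 2 - 84/(-32015) = 2 - 84*(-1)/32015 = 2 - 1*(-84/32015) = 2 + 84/32015 = 64114/32015 ≈ 2.0026)
w = 64114/32015 ≈ 2.0026
(-27125 + 24867)*(n + w) = (-27125 + 24867)*(-41685 + 64114/32015) = -2258*(-1334481161/32015) = 3013258461538/32015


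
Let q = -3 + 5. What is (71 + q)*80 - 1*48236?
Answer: -42396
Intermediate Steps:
q = 2
(71 + q)*80 - 1*48236 = (71 + 2)*80 - 1*48236 = 73*80 - 48236 = 5840 - 48236 = -42396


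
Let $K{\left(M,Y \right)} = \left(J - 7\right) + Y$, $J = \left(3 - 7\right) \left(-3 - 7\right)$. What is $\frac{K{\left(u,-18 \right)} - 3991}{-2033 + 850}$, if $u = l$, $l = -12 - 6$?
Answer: $\frac{568}{169} \approx 3.3609$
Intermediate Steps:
$l = -18$
$J = 40$ ($J = \left(-4\right) \left(-10\right) = 40$)
$u = -18$
$K{\left(M,Y \right)} = 33 + Y$ ($K{\left(M,Y \right)} = \left(40 - 7\right) + Y = 33 + Y$)
$\frac{K{\left(u,-18 \right)} - 3991}{-2033 + 850} = \frac{\left(33 - 18\right) - 3991}{-2033 + 850} = \frac{15 - 3991}{-1183} = \left(-3976\right) \left(- \frac{1}{1183}\right) = \frac{568}{169}$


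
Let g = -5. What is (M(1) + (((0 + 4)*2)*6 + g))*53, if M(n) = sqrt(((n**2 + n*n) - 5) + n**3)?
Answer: 2279 + 53*I*sqrt(2) ≈ 2279.0 + 74.953*I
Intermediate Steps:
M(n) = sqrt(-5 + n**3 + 2*n**2) (M(n) = sqrt(((n**2 + n**2) - 5) + n**3) = sqrt((2*n**2 - 5) + n**3) = sqrt((-5 + 2*n**2) + n**3) = sqrt(-5 + n**3 + 2*n**2))
(M(1) + (((0 + 4)*2)*6 + g))*53 = (sqrt(-5 + 1**3 + 2*1**2) + (((0 + 4)*2)*6 - 5))*53 = (sqrt(-5 + 1 + 2*1) + ((4*2)*6 - 5))*53 = (sqrt(-5 + 1 + 2) + (8*6 - 5))*53 = (sqrt(-2) + (48 - 5))*53 = (I*sqrt(2) + 43)*53 = (43 + I*sqrt(2))*53 = 2279 + 53*I*sqrt(2)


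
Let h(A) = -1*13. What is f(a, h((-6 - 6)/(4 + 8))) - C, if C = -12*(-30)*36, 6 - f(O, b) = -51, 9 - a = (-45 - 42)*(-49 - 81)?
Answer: -12903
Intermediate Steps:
a = -11301 (a = 9 - (-45 - 42)*(-49 - 81) = 9 - (-87)*(-130) = 9 - 1*11310 = 9 - 11310 = -11301)
h(A) = -13
f(O, b) = 57 (f(O, b) = 6 - 1*(-51) = 6 + 51 = 57)
C = 12960 (C = 360*36 = 12960)
f(a, h((-6 - 6)/(4 + 8))) - C = 57 - 1*12960 = 57 - 12960 = -12903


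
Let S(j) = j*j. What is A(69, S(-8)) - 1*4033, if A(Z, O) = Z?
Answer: -3964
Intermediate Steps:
S(j) = j**2
A(69, S(-8)) - 1*4033 = 69 - 1*4033 = 69 - 4033 = -3964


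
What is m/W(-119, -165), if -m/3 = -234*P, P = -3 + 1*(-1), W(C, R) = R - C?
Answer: 1404/23 ≈ 61.043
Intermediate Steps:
P = -4 (P = -3 - 1 = -4)
m = -2808 (m = -(-702)*(-4) = -3*936 = -2808)
m/W(-119, -165) = -2808/(-165 - 1*(-119)) = -2808/(-165 + 119) = -2808/(-46) = -2808*(-1/46) = 1404/23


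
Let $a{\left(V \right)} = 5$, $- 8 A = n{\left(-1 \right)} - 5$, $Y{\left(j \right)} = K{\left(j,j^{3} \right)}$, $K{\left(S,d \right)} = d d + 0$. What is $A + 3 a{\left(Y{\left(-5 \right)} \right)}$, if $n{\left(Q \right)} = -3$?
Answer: $16$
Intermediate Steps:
$K{\left(S,d \right)} = d^{2}$ ($K{\left(S,d \right)} = d^{2} + 0 = d^{2}$)
$Y{\left(j \right)} = j^{6}$ ($Y{\left(j \right)} = \left(j^{3}\right)^{2} = j^{6}$)
$A = 1$ ($A = - \frac{-3 - 5}{8} = \left(- \frac{1}{8}\right) \left(-8\right) = 1$)
$A + 3 a{\left(Y{\left(-5 \right)} \right)} = 1 + 3 \cdot 5 = 1 + 15 = 16$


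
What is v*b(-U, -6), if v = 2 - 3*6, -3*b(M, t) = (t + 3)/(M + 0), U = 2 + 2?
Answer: 4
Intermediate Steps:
U = 4
b(M, t) = -(3 + t)/(3*M) (b(M, t) = -(t + 3)/(3*(M + 0)) = -(3 + t)/(3*M))
v = -16 (v = 2 - 18 = -16)
v*b(-U, -6) = -16*(-3 - 1*(-6))/(3*((-1*4))) = -16*(-3 + 6)/(3*(-4)) = -16*(-1)*3/(3*4) = -16*(-¼) = 4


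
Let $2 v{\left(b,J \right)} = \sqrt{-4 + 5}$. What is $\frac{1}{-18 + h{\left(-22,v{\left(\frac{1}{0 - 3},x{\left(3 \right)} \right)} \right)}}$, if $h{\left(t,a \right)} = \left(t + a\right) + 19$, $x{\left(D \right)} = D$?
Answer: $- \frac{2}{41} \approx -0.048781$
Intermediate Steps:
$v{\left(b,J \right)} = \frac{1}{2}$ ($v{\left(b,J \right)} = \frac{\sqrt{-4 + 5}}{2} = \frac{\sqrt{1}}{2} = \frac{1}{2} \cdot 1 = \frac{1}{2}$)
$h{\left(t,a \right)} = 19 + a + t$ ($h{\left(t,a \right)} = \left(a + t\right) + 19 = 19 + a + t$)
$\frac{1}{-18 + h{\left(-22,v{\left(\frac{1}{0 - 3},x{\left(3 \right)} \right)} \right)}} = \frac{1}{-18 + \left(19 + \frac{1}{2} - 22\right)} = \frac{1}{-18 - \frac{5}{2}} = \frac{1}{- \frac{41}{2}} = - \frac{2}{41}$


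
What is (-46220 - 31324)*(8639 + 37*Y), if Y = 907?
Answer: -3272201712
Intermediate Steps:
(-46220 - 31324)*(8639 + 37*Y) = (-46220 - 31324)*(8639 + 37*907) = -77544*(8639 + 33559) = -77544*42198 = -3272201712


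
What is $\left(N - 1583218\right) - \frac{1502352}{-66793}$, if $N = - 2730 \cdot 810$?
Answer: $- \frac{253445738422}{66793} \approx -3.7945 \cdot 10^{6}$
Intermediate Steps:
$N = -2211300$ ($N = \left(-1\right) 2211300 = -2211300$)
$\left(N - 1583218\right) - \frac{1502352}{-66793} = \left(-2211300 - 1583218\right) - \frac{1502352}{-66793} = -3794518 - - \frac{1502352}{66793} = -3794518 + \frac{1502352}{66793} = - \frac{253445738422}{66793}$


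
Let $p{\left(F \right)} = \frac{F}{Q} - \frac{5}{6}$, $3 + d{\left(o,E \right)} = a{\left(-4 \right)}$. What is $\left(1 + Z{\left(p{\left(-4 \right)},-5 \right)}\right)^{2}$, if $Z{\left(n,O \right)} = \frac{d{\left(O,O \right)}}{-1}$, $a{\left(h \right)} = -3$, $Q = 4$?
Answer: $49$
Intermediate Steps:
$d{\left(o,E \right)} = -6$ ($d{\left(o,E \right)} = -3 - 3 = -6$)
$p{\left(F \right)} = - \frac{5}{6} + \frac{F}{4}$ ($p{\left(F \right)} = \frac{F}{4} - \frac{5}{6} = - \frac{5}{6} + \frac{F}{4}$)
$Z{\left(n,O \right)} = 6$ ($Z{\left(n,O \right)} = - \frac{6}{-1} = \left(-6\right) \left(-1\right) = 6$)
$\left(1 + Z{\left(p{\left(-4 \right)},-5 \right)}\right)^{2} = \left(1 + 6\right)^{2} = 7^{2} = 49$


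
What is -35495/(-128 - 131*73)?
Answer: 35495/9691 ≈ 3.6627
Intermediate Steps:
-35495/(-128 - 131*73) = -35495/(-128 - 9563) = -35495/(-9691) = -35495*(-1/9691) = 35495/9691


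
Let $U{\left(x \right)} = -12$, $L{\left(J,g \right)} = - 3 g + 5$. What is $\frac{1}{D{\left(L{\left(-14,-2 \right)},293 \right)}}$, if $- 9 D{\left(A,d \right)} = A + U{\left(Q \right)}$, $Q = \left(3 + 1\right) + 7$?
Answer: $9$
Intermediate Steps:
$Q = 11$ ($Q = 4 + 7 = 11$)
$L{\left(J,g \right)} = 5 - 3 g$
$D{\left(A,d \right)} = \frac{4}{3} - \frac{A}{9}$ ($D{\left(A,d \right)} = - \frac{A - 12}{9} = - \frac{-12 + A}{9} = \frac{4}{3} - \frac{A}{9}$)
$\frac{1}{D{\left(L{\left(-14,-2 \right)},293 \right)}} = \frac{1}{\frac{4}{3} - \frac{5 - -6}{9}} = \frac{1}{\frac{4}{3} - \frac{5 + 6}{9}} = \frac{1}{\frac{4}{3} - \frac{11}{9}} = \frac{1}{\frac{1}{9}} = 9$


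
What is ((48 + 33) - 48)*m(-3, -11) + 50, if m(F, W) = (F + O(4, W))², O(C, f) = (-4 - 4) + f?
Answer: 16022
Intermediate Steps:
O(C, f) = -8 + f
m(F, W) = (-8 + F + W)² (m(F, W) = (F + (-8 + W))² = (-8 + F + W)²)
((48 + 33) - 48)*m(-3, -11) + 50 = ((48 + 33) - 48)*(-8 - 3 - 11)² + 50 = (81 - 48)*(-22)² + 50 = 33*484 + 50 = 15972 + 50 = 16022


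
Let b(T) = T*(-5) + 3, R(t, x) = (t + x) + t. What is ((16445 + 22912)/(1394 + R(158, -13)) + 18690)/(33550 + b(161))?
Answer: 10585429/18524452 ≈ 0.57143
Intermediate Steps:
R(t, x) = x + 2*t
b(T) = 3 - 5*T (b(T) = -5*T + 3 = 3 - 5*T)
((16445 + 22912)/(1394 + R(158, -13)) + 18690)/(33550 + b(161)) = ((16445 + 22912)/(1394 + (-13 + 2*158)) + 18690)/(33550 + (3 - 5*161)) = (39357/(1394 + (-13 + 316)) + 18690)/(33550 + (3 - 805)) = (39357/(1394 + 303) + 18690)/(33550 - 802) = (39357/1697 + 18690)/32748 = (39357*(1/1697) + 18690)*(1/32748) = (39357/1697 + 18690)*(1/32748) = (31756287/1697)*(1/32748) = 10585429/18524452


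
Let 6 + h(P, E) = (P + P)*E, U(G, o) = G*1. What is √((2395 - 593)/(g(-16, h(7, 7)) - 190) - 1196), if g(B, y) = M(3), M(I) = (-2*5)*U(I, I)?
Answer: I*√14570710/110 ≈ 34.701*I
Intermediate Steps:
U(G, o) = G
h(P, E) = -6 + 2*E*P (h(P, E) = -6 + (P + P)*E = -6 + (2*P)*E = -6 + 2*E*P)
M(I) = -10*I (M(I) = (-2*5)*I = -10*I)
g(B, y) = -30 (g(B, y) = -10*3 = -30)
√((2395 - 593)/(g(-16, h(7, 7)) - 190) - 1196) = √((2395 - 593)/(-30 - 190) - 1196) = √(1802/(-220) - 1196) = √(1802*(-1/220) - 1196) = √(-901/110 - 1196) = √(-132461/110) = I*√14570710/110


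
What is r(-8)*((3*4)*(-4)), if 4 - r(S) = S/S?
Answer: -144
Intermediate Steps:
r(S) = 3 (r(S) = 4 - S/S = 4 - 1*1 = 4 - 1 = 3)
r(-8)*((3*4)*(-4)) = 3*((3*4)*(-4)) = 3*(12*(-4)) = 3*(-48) = -144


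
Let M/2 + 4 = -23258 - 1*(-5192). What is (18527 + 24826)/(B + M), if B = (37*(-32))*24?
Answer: -43353/64556 ≈ -0.67156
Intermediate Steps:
M = -36140 (M = -8 + 2*(-23258 - 1*(-5192)) = -8 + 2*(-23258 + 5192) = -8 + 2*(-18066) = -8 - 36132 = -36140)
B = -28416 (B = -1184*24 = -28416)
(18527 + 24826)/(B + M) = (18527 + 24826)/(-28416 - 36140) = 43353/(-64556) = 43353*(-1/64556) = -43353/64556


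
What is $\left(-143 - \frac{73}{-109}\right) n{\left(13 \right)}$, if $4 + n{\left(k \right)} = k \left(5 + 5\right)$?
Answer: $- \frac{1954764}{109} \approx -17934.0$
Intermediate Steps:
$n{\left(k \right)} = -4 + 10 k$ ($n{\left(k \right)} = -4 + k \left(5 + 5\right) = -4 + k 10 = -4 + 10 k$)
$\left(-143 - \frac{73}{-109}\right) n{\left(13 \right)} = \left(-143 - \frac{73}{-109}\right) \left(-4 + 10 \cdot 13\right) = \left(-143 - - \frac{73}{109}\right) \left(-4 + 130\right) = \left(-143 + \frac{73}{109}\right) 126 = \left(- \frac{15514}{109}\right) 126 = - \frac{1954764}{109}$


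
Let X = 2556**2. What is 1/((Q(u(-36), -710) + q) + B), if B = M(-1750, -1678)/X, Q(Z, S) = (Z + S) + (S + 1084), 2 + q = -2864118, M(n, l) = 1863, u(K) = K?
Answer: -80656/231038466729 ≈ -3.4910e-7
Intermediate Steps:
q = -2864120 (q = -2 - 2864118 = -2864120)
X = 6533136
Q(Z, S) = 1084 + Z + 2*S (Q(Z, S) = (S + Z) + (1084 + S) = 1084 + Z + 2*S)
B = 23/80656 (B = 1863/6533136 = 1863*(1/6533136) = 23/80656 ≈ 0.00028516)
1/((Q(u(-36), -710) + q) + B) = 1/(((1084 - 36 + 2*(-710)) - 2864120) + 23/80656) = 1/(((1084 - 36 - 1420) - 2864120) + 23/80656) = 1/((-372 - 2864120) + 23/80656) = 1/(-2864492 + 23/80656) = 1/(-231038466729/80656) = -80656/231038466729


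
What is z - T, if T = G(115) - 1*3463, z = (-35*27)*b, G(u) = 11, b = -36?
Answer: 37472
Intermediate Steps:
z = 34020 (z = -35*27*(-36) = -945*(-36) = 34020)
T = -3452 (T = 11 - 1*3463 = 11 - 3463 = -3452)
z - T = 34020 - 1*(-3452) = 34020 + 3452 = 37472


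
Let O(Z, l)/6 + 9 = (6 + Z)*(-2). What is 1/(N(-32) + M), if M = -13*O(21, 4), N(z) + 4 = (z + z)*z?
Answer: 1/6958 ≈ 0.00014372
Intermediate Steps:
O(Z, l) = -126 - 12*Z (O(Z, l) = -54 + 6*((6 + Z)*(-2)) = -54 + 6*(-12 - 2*Z) = -54 + (-72 - 12*Z) = -126 - 12*Z)
N(z) = -4 + 2*z**2 (N(z) = -4 + (z + z)*z = -4 + (2*z)*z = -4 + 2*z**2)
M = 4914 (M = -13*(-126 - 12*21) = -13*(-126 - 252) = -13*(-378) = 4914)
1/(N(-32) + M) = 1/((-4 + 2*(-32)**2) + 4914) = 1/((-4 + 2*1024) + 4914) = 1/((-4 + 2048) + 4914) = 1/(2044 + 4914) = 1/6958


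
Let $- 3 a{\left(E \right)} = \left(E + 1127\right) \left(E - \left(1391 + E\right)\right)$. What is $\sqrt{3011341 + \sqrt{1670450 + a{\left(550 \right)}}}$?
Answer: $\sqrt{3011341 + \sqrt{2448019}} \approx 1735.8$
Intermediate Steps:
$a{\left(E \right)} = \frac{1567657}{3} + \frac{1391 E}{3}$ ($a{\left(E \right)} = - \frac{\left(E + 1127\right) \left(E - \left(1391 + E\right)\right)}{3} = - \frac{\left(1127 + E\right) \left(-1391\right)}{3} = - \frac{-1567657 - 1391 E}{3} = \frac{1567657}{3} + \frac{1391 E}{3}$)
$\sqrt{3011341 + \sqrt{1670450 + a{\left(550 \right)}}} = \sqrt{3011341 + \sqrt{1670450 + \left(\frac{1567657}{3} + \frac{1391}{3} \cdot 550\right)}} = \sqrt{3011341 + \sqrt{1670450 + \left(\frac{1567657}{3} + \frac{765050}{3}\right)}} = \sqrt{3011341 + \sqrt{1670450 + 777569}} = \sqrt{3011341 + \sqrt{2448019}}$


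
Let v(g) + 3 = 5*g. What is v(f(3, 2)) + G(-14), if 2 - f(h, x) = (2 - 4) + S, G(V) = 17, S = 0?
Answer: 34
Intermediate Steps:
f(h, x) = 4 (f(h, x) = 2 - ((2 - 4) + 0) = 2 - (-2 + 0) = 2 - 1*(-2) = 2 + 2 = 4)
v(g) = -3 + 5*g
v(f(3, 2)) + G(-14) = (-3 + 5*4) + 17 = (-3 + 20) + 17 = 17 + 17 = 34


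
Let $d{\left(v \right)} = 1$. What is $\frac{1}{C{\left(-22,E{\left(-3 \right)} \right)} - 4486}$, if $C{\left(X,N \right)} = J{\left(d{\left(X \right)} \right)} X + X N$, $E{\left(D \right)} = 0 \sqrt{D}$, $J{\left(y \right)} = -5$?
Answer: $- \frac{1}{4376} \approx -0.00022852$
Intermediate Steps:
$E{\left(D \right)} = 0$
$C{\left(X,N \right)} = - 5 X + N X$ ($C{\left(X,N \right)} = - 5 X + X N = - 5 X + N X$)
$\frac{1}{C{\left(-22,E{\left(-3 \right)} \right)} - 4486} = \frac{1}{- 22 \left(-5 + 0\right) - 4486} = \frac{1}{\left(-22\right) \left(-5\right) - 4486} = \frac{1}{110 - 4486} = \frac{1}{-4376} = - \frac{1}{4376}$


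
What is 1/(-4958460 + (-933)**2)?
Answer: -1/4087971 ≈ -2.4462e-7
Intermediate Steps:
1/(-4958460 + (-933)**2) = 1/(-4958460 + 870489) = 1/(-4087971) = -1/4087971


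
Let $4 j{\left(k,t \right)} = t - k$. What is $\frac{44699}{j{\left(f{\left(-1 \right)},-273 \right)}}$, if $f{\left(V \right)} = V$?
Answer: $- \frac{44699}{68} \approx -657.34$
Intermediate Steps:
$j{\left(k,t \right)} = - \frac{k}{4} + \frac{t}{4}$ ($j{\left(k,t \right)} = \frac{t - k}{4} = - \frac{k}{4} + \frac{t}{4}$)
$\frac{44699}{j{\left(f{\left(-1 \right)},-273 \right)}} = \frac{44699}{\left(- \frac{1}{4}\right) \left(-1\right) + \frac{1}{4} \left(-273\right)} = \frac{44699}{\frac{1}{4} - \frac{273}{4}} = \frac{44699}{-68} = 44699 \left(- \frac{1}{68}\right) = - \frac{44699}{68}$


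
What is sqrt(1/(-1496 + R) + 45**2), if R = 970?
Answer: sqrt(560268374)/526 ≈ 45.000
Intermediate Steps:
sqrt(1/(-1496 + R) + 45**2) = sqrt(1/(-1496 + 970) + 45**2) = sqrt(1/(-526) + 2025) = sqrt(-1/526 + 2025) = sqrt(1065149/526) = sqrt(560268374)/526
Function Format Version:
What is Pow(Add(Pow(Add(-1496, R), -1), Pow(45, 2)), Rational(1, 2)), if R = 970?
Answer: Mul(Rational(1, 526), Pow(560268374, Rational(1, 2))) ≈ 45.000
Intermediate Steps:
Pow(Add(Pow(Add(-1496, R), -1), Pow(45, 2)), Rational(1, 2)) = Pow(Add(Pow(Add(-1496, 970), -1), Pow(45, 2)), Rational(1, 2)) = Pow(Add(Pow(-526, -1), 2025), Rational(1, 2)) = Pow(Add(Rational(-1, 526), 2025), Rational(1, 2)) = Pow(Rational(1065149, 526), Rational(1, 2)) = Mul(Rational(1, 526), Pow(560268374, Rational(1, 2)))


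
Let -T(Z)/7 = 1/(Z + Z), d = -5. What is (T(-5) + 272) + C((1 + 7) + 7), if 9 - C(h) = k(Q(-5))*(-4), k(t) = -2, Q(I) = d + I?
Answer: 2737/10 ≈ 273.70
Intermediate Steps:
Q(I) = -5 + I
C(h) = 1 (C(h) = 9 - (-2)*(-4) = 9 - 1*8 = 9 - 8 = 1)
T(Z) = -7/(2*Z) (T(Z) = -7/(Z + Z) = -7*1/(2*Z) = -7/(2*Z))
(T(-5) + 272) + C((1 + 7) + 7) = (-7/2/(-5) + 272) + 1 = (-7/2*(-⅕) + 272) + 1 = (7/10 + 272) + 1 = 2727/10 + 1 = 2737/10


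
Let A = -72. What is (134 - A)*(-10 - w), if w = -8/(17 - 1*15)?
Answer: -1236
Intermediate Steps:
w = -4 (w = -8/(17 - 15) = -8/2 = -8*½ = -4)
(134 - A)*(-10 - w) = (134 - 1*(-72))*(-10 - 1*(-4)) = (134 + 72)*(-10 + 4) = 206*(-6) = -1236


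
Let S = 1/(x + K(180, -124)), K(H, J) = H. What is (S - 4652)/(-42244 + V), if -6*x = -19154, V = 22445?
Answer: 47064281/200306483 ≈ 0.23496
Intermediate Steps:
x = 9577/3 (x = -1/6*(-19154) = 9577/3 ≈ 3192.3)
S = 3/10117 (S = 1/(9577/3 + 180) = 1/(10117/3) = 3/10117 ≈ 0.00029653)
(S - 4652)/(-42244 + V) = (3/10117 - 4652)/(-42244 + 22445) = -47064281/10117/(-19799) = -47064281/10117*(-1/19799) = 47064281/200306483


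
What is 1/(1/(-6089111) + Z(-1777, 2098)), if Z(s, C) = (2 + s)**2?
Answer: 6089111/19184505344374 ≈ 3.1740e-7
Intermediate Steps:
1/(1/(-6089111) + Z(-1777, 2098)) = 1/(1/(-6089111) + (2 - 1777)**2) = 1/(-1/6089111 + (-1775)**2) = 1/(-1/6089111 + 3150625) = 1/(19184505344374/6089111) = 6089111/19184505344374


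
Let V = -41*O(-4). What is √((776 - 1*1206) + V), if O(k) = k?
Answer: I*√266 ≈ 16.31*I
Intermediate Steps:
V = 164 (V = -41*(-4) = 164)
√((776 - 1*1206) + V) = √((776 - 1*1206) + 164) = √((776 - 1206) + 164) = √(-430 + 164) = √(-266) = I*√266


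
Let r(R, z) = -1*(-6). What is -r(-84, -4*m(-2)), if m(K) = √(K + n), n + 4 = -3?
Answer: -6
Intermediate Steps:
n = -7 (n = -4 - 3 = -7)
m(K) = √(-7 + K) (m(K) = √(K - 7) = √(-7 + K))
r(R, z) = 6
-r(-84, -4*m(-2)) = -1*6 = -6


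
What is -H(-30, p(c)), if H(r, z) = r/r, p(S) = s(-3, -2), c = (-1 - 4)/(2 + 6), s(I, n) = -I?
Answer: -1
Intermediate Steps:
c = -5/8 ≈ -0.62500
p(S) = 3 (p(S) = -1*(-3) = 3)
H(r, z) = 1
-H(-30, p(c)) = -1*1 = -1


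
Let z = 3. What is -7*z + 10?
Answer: -11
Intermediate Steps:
-7*z + 10 = -7*3 + 10 = -21 + 10 = -11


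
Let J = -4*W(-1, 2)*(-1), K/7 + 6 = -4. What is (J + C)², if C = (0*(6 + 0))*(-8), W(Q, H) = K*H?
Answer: 313600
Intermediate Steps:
K = -70 (K = -42 + 7*(-4) = -42 - 28 = -70)
W(Q, H) = -70*H
J = -560 (J = -(-280)*2*(-1) = -4*(-140)*(-1) = 560*(-1) = -560)
C = 0 (C = (0*6)*(-8) = 0*(-8) = 0)
(J + C)² = (-560 + 0)² = (-560)² = 313600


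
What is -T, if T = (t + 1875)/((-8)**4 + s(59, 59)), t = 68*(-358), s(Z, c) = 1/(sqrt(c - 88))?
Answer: 2668957696/486539265 + 22469*I*sqrt(29)/486539265 ≈ 5.4856 + 0.00024869*I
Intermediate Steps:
s(Z, c) = 1/sqrt(-88 + c) (s(Z, c) = 1/(sqrt(-88 + c)) = 1/sqrt(-88 + c))
t = -24344
T = -22469/(4096 - I*sqrt(29)/29) (T = (-24344 + 1875)/((-8)**4 + 1/sqrt(-88 + 59)) = -22469/(4096 + 1/sqrt(-29)) = -22469/(4096 - I*sqrt(29)/29) ≈ -5.4856 - 0.00024869*I)
-T = -(-2668957696/486539265 - 22469*I*sqrt(29)/486539265) = 2668957696/486539265 + 22469*I*sqrt(29)/486539265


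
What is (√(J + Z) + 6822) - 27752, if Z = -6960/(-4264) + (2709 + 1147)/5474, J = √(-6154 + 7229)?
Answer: -20930 + √(4972849448294 + 10640793550205*√43)/1458821 ≈ -20924.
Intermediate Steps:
J = 5*√43 (J = √1075 = 5*√43 ≈ 32.787)
Z = 3408814/1458821 (Z = -6960*(-1/4264) + 3856*(1/5474) = 870/533 + 1928/2737 = 3408814/1458821 ≈ 2.3367)
(√(J + Z) + 6822) - 27752 = (√(5*√43 + 3408814/1458821) + 6822) - 27752 = (√(3408814/1458821 + 5*√43) + 6822) - 27752 = (6822 + √(3408814/1458821 + 5*√43)) - 27752 = -20930 + √(3408814/1458821 + 5*√43)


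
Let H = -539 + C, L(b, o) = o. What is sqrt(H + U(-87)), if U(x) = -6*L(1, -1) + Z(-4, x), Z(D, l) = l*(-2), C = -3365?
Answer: 14*I*sqrt(19) ≈ 61.025*I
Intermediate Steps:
H = -3904 (H = -539 - 3365 = -3904)
Z(D, l) = -2*l
U(x) = 6 - 2*x (U(x) = -6*(-1) - 2*x = 6 - 2*x)
sqrt(H + U(-87)) = sqrt(-3904 + (6 - 2*(-87))) = sqrt(-3904 + (6 + 174)) = sqrt(-3904 + 180) = sqrt(-3724) = 14*I*sqrt(19)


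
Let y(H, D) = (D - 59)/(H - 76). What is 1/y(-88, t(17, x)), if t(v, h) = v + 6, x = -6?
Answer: 41/9 ≈ 4.5556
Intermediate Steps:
t(v, h) = 6 + v
y(H, D) = (-59 + D)/(-76 + H)
1/y(-88, t(17, x)) = 1/((-59 + (6 + 17))/(-76 - 88)) = 1/((-59 + 23)/(-164)) = 1/(-1/164*(-36)) = 1/(9/41) = 41/9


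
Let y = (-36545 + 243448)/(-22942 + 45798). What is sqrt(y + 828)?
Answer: sqrt(109318368094)/11428 ≈ 28.932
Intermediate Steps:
y = 206903/22856 ≈ 9.0525
sqrt(y + 828) = sqrt(206903/22856 + 828) = sqrt(19131671/22856) = sqrt(109318368094)/11428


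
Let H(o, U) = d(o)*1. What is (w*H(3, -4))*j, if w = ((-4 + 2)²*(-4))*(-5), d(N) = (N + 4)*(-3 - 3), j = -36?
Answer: 120960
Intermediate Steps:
d(N) = -24 - 6*N (d(N) = (4 + N)*(-6) = -24 - 6*N)
w = 80 (w = ((-2)²*(-4))*(-5) = (4*(-4))*(-5) = -16*(-5) = 80)
H(o, U) = -24 - 6*o (H(o, U) = (-24 - 6*o)*1 = -24 - 6*o)
(w*H(3, -4))*j = (80*(-24 - 6*3))*(-36) = (80*(-24 - 18))*(-36) = (80*(-42))*(-36) = -3360*(-36) = 120960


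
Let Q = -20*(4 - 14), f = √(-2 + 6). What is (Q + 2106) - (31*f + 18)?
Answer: 2226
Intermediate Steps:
f = 2 (f = √4 = 2)
Q = 200 (Q = -20*(-10) = 200)
(Q + 2106) - (31*f + 18) = (200 + 2106) - (31*2 + 18) = 2306 - (62 + 18) = 2306 - 1*80 = 2306 - 80 = 2226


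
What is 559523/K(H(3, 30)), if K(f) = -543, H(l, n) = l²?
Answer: -559523/543 ≈ -1030.4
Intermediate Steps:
559523/K(H(3, 30)) = 559523/(-543) = 559523*(-1/543) = -559523/543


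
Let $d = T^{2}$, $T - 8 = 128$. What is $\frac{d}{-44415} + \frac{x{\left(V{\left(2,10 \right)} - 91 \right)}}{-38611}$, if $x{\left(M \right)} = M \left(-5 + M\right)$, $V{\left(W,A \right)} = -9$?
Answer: $- \frac{1180506556}{1714907565} \approx -0.68838$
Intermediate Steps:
$T = 136$ ($T = 8 + 128 = 136$)
$d = 18496$ ($d = 136^{2} = 18496$)
$\frac{d}{-44415} + \frac{x{\left(V{\left(2,10 \right)} - 91 \right)}}{-38611} = \frac{18496}{-44415} + \frac{\left(-9 - 91\right) \left(-5 - 100\right)}{-38611} = 18496 \left(- \frac{1}{44415}\right) + - 100 \left(-5 - 100\right) \left(- \frac{1}{38611}\right) = - \frac{18496}{44415} + \left(-100\right) \left(-105\right) \left(- \frac{1}{38611}\right) = - \frac{18496}{44415} + 10500 \left(- \frac{1}{38611}\right) = - \frac{18496}{44415} - \frac{10500}{38611} = - \frac{1180506556}{1714907565}$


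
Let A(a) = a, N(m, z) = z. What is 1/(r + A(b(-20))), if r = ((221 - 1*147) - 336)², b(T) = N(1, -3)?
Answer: 1/68641 ≈ 1.4569e-5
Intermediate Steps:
b(T) = -3
r = 68644 (r = ((221 - 147) - 336)² = (74 - 336)² = (-262)² = 68644)
1/(r + A(b(-20))) = 1/(68644 - 3) = 1/68641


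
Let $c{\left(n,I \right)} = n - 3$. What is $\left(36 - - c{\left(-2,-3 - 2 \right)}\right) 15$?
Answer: $465$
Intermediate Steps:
$c{\left(n,I \right)} = -3 + n$
$\left(36 - - c{\left(-2,-3 - 2 \right)}\right) 15 = \left(36 - - (-3 - 2)\right) 15 = \left(36 - \left(-1\right) \left(-5\right)\right) 15 = \left(36 - 5\right) 15 = 31 \cdot 15 = 465$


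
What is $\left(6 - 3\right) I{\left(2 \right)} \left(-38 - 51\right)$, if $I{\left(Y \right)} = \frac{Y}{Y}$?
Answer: $-267$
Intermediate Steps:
$I{\left(Y \right)} = 1$
$\left(6 - 3\right) I{\left(2 \right)} \left(-38 - 51\right) = \left(6 - 3\right) 1 \left(-38 - 51\right) = 3 \cdot 1 \left(-38 - 51\right) = 3 \cdot 1 \left(-89\right) = 3 \left(-89\right) = -267$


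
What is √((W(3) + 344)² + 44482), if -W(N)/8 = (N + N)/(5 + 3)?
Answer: √158726 ≈ 398.40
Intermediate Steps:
W(N) = -2*N (W(N) = -8*(N + N)/(5 + 3) = -8*2*N/8 = -2*N)
√((W(3) + 344)² + 44482) = √((-2*3 + 344)² + 44482) = √((-6 + 344)² + 44482) = √(338² + 44482) = √(114244 + 44482) = √158726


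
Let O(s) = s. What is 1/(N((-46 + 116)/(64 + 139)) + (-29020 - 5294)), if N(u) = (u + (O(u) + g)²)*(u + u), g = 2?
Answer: -24389/836785866 ≈ -2.9146e-5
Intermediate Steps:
N(u) = 2*u*(u + (2 + u)²) (N(u) = (u + (u + 2)²)*(u + u) = (u + (2 + u)²)*(2*u) = 2*u*(u + (2 + u)²))
1/(N((-46 + 116)/(64 + 139)) + (-29020 - 5294)) = 1/(2*((-46 + 116)/(64 + 139))*((-46 + 116)/(64 + 139) + (2 + (-46 + 116)/(64 + 139))²) + (-29020 - 5294)) = 1/(2*(70/203)*(70/203 + (2 + 70/203)²) - 34314) = 1/(2*(70*(1/203))*(70*(1/203) + (2 + 70*(1/203))²) - 34314) = 1/(2*(10/29)*(10/29 + (2 + 10/29)²) - 34314) = 1/(2*(10/29)*(10/29 + (68/29)²) - 34314) = 1/(2*(10/29)*(10/29 + 4624/841) - 34314) = 1/(2*(10/29)*(4914/841) - 34314) = 1/(98280/24389 - 34314) = 1/(-836785866/24389) = -24389/836785866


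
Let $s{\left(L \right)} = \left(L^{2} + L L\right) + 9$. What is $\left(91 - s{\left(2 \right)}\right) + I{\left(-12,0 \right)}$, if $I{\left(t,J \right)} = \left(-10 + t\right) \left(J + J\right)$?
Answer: $74$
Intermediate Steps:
$I{\left(t,J \right)} = 2 J \left(-10 + t\right)$ ($I{\left(t,J \right)} = \left(-10 + t\right) 2 J = 2 J \left(-10 + t\right)$)
$s{\left(L \right)} = 9 + 2 L^{2}$ ($s{\left(L \right)} = \left(L^{2} + L^{2}\right) + 9 = 2 L^{2} + 9 = 9 + 2 L^{2}$)
$\left(91 - s{\left(2 \right)}\right) + I{\left(-12,0 \right)} = \left(91 - \left(9 + 2 \cdot 2^{2}\right)\right) + 2 \cdot 0 \left(-10 - 12\right) = \left(91 - \left(9 + 2 \cdot 4\right)\right) + 2 \cdot 0 \left(-22\right) = \left(91 - \left(9 + 8\right)\right) + 0 = \left(91 - 17\right) + 0 = 74 + 0 = 74$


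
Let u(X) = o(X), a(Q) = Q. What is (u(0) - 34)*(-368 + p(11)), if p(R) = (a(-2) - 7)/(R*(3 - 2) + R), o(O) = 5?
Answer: 235045/22 ≈ 10684.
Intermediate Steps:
p(R) = -9/(2*R) (p(R) = (-2 - 7)/(R*(3 - 2) + R) = -9/(R*1 + R) = -9/(R + R) = -9*1/(2*R) = -9/(2*R))
u(X) = 5
(u(0) - 34)*(-368 + p(11)) = (5 - 34)*(-368 - 9/2/11) = -29*(-368 - 9/2*1/11) = -29*(-368 - 9/22) = -29*(-8105/22) = 235045/22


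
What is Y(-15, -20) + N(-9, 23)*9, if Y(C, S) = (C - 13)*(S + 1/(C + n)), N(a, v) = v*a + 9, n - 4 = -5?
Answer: -4881/4 ≈ -1220.3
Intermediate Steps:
n = -1 (n = 4 - 5 = -1)
N(a, v) = 9 + a*v (N(a, v) = a*v + 9 = 9 + a*v)
Y(C, S) = (-13 + C)*(S + 1/(-1 + C)) (Y(C, S) = (C - 13)*(S + 1/(C - 1)) = (-13 + C)*(S + 1/(-1 + C)))
Y(-15, -20) + N(-9, 23)*9 = (-13 - 15 + 13*(-20) - 20*(-15)² - 14*(-15)*(-20))/(-1 - 15) + (9 - 9*23)*9 = (-13 - 15 - 260 - 20*225 - 4200)/(-16) + (9 - 207)*9 = -(-13 - 15 - 260 - 4500 - 4200)/16 - 198*9 = -1/16*(-8988) - 1782 = 2247/4 - 1782 = -4881/4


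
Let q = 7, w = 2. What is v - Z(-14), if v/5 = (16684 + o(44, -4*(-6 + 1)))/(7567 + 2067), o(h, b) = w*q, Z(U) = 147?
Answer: -666354/4817 ≈ -138.33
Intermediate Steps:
o(h, b) = 14 (o(h, b) = 2*7 = 14)
v = 41745/4817 (v = 5*((16684 + 14)/(7567 + 2067)) = 5*(16698/9634) = 5*(16698*(1/9634)) = 5*(8349/4817) = 41745/4817 ≈ 8.6662)
v - Z(-14) = 41745/4817 - 1*147 = 41745/4817 - 147 = -666354/4817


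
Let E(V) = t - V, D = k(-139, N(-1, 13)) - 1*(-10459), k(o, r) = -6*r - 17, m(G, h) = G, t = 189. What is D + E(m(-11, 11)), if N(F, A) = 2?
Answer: 10630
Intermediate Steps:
k(o, r) = -17 - 6*r
D = 10430 (D = (-17 - 6*2) - 1*(-10459) = (-17 - 12) + 10459 = -29 + 10459 = 10430)
E(V) = 189 - V
D + E(m(-11, 11)) = 10430 + (189 - 1*(-11)) = 10430 + (189 + 11) = 10430 + 200 = 10630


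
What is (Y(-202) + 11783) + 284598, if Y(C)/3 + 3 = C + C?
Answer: 295160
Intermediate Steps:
Y(C) = -9 + 6*C (Y(C) = -9 + 3*(C + C) = -9 + 3*(2*C) = -9 + 6*C)
(Y(-202) + 11783) + 284598 = ((-9 + 6*(-202)) + 11783) + 284598 = ((-9 - 1212) + 11783) + 284598 = (-1221 + 11783) + 284598 = 10562 + 284598 = 295160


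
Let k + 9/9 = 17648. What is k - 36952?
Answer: -19305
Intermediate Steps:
k = 17647 (k = -1 + 17648 = 17647)
k - 36952 = 17647 - 36952 = -19305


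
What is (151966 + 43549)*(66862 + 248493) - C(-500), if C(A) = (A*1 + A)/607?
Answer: 37425576125775/607 ≈ 6.1657e+10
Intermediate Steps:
C(A) = 2*A/607 (C(A) = (A + A)*(1/607) = (2*A)*(1/607) = 2*A/607)
(151966 + 43549)*(66862 + 248493) - C(-500) = (151966 + 43549)*(66862 + 248493) - 2*(-500)/607 = 195515*315355 - 1*(-1000/607) = 61656632825 + 1000/607 = 37425576125775/607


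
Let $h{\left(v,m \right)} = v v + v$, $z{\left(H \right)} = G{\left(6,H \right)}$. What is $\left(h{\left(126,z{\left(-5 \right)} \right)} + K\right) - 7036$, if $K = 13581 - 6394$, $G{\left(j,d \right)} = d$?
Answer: $16153$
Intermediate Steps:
$z{\left(H \right)} = H$
$h{\left(v,m \right)} = v + v^{2}$ ($h{\left(v,m \right)} = v^{2} + v = v + v^{2}$)
$K = 7187$ ($K = 13581 - 6394 = 7187$)
$\left(h{\left(126,z{\left(-5 \right)} \right)} + K\right) - 7036 = \left(126 \left(1 + 126\right) + 7187\right) - 7036 = \left(126 \cdot 127 + 7187\right) - 7036 = \left(16002 + 7187\right) - 7036 = 23189 - 7036 = 16153$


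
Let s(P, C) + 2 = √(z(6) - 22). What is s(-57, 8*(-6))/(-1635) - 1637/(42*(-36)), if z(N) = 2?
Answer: 893173/824040 - 2*I*√5/1635 ≈ 1.0839 - 0.0027352*I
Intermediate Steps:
s(P, C) = -2 + 2*I*√5 (s(P, C) = -2 + √(2 - 22) = -2 + √(-20) = -2 + 2*I*√5)
s(-57, 8*(-6))/(-1635) - 1637/(42*(-36)) = (-2 + 2*I*√5)/(-1635) - 1637/(42*(-36)) = (-2 + 2*I*√5)*(-1/1635) - 1637/(-1512) = (2/1635 - 2*I*√5/1635) - 1637*(-1/1512) = (2/1635 - 2*I*√5/1635) + 1637/1512 = 893173/824040 - 2*I*√5/1635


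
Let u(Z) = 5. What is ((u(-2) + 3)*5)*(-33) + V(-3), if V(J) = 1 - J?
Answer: -1316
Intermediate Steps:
((u(-2) + 3)*5)*(-33) + V(-3) = ((5 + 3)*5)*(-33) + (1 - 1*(-3)) = (8*5)*(-33) + (1 + 3) = 40*(-33) + 4 = -1320 + 4 = -1316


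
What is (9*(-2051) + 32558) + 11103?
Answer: 25202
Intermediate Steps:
(9*(-2051) + 32558) + 11103 = (-18459 + 32558) + 11103 = 14099 + 11103 = 25202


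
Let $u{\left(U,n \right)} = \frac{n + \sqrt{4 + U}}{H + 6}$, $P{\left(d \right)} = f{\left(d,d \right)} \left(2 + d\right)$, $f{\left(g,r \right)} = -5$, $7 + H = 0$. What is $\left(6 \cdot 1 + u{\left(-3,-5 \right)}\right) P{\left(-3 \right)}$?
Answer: $50$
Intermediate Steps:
$H = -7$ ($H = -7 + 0 = -7$)
$P{\left(d \right)} = -10 - 5 d$ ($P{\left(d \right)} = - 5 \left(2 + d\right) = -10 - 5 d$)
$u{\left(U,n \right)} = - n - \sqrt{4 + U}$ ($u{\left(U,n \right)} = \frac{n + \sqrt{4 + U}}{-7 + 6} = \frac{n + \sqrt{4 + U}}{-1} = \left(n + \sqrt{4 + U}\right) \left(-1\right) = - n - \sqrt{4 + U}$)
$\left(6 \cdot 1 + u{\left(-3,-5 \right)}\right) P{\left(-3 \right)} = \left(6 \cdot 1 - \left(-5 + \sqrt{4 - 3}\right)\right) \left(-10 - -15\right) = \left(6 + \left(5 - \sqrt{1}\right)\right) \left(-10 + 15\right) = \left(6 + \left(5 - 1\right)\right) 5 = \left(6 + 4\right) 5 = 10 \cdot 5 = 50$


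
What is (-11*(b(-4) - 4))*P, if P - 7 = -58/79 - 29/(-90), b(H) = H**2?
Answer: -1030502/1185 ≈ -869.62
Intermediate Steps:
P = 46841/7110 (P = 7 + (-58/79 - 29/(-90)) = 7 + (-58*1/79 - 29*(-1/90)) = 7 + (-58/79 + 29/90) = 7 - 2929/7110 = 46841/7110 ≈ 6.5880)
(-11*(b(-4) - 4))*P = -11*((-4)**2 - 4)*(46841/7110) = -11*(16 - 4)*(46841/7110) = -11*12*(46841/7110) = -132*46841/7110 = -1030502/1185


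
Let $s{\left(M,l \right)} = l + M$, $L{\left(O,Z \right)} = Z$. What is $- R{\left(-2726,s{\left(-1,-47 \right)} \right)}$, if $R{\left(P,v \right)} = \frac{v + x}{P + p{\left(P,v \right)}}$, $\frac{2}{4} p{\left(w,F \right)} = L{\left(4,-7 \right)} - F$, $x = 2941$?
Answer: $\frac{2893}{2644} \approx 1.0942$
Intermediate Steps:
$s{\left(M,l \right)} = M + l$
$p{\left(w,F \right)} = -14 - 2 F$ ($p{\left(w,F \right)} = 2 \left(-7 - F\right) = -14 - 2 F$)
$R{\left(P,v \right)} = \frac{2941 + v}{-14 + P - 2 v}$ ($R{\left(P,v \right)} = \frac{v + 2941}{P - \left(14 + 2 v\right)} = \frac{2941 + v}{-14 + P - 2 v}$)
$- R{\left(-2726,s{\left(-1,-47 \right)} \right)} = - \frac{-2941 - \left(-1 - 47\right)}{14 - -2726 + 2 \left(-1 - 47\right)} = - \frac{-2941 - -48}{14 + 2726 + 2 \left(-48\right)} = - \frac{-2941 + 48}{14 + 2726 - 96} = - \frac{-2893}{2644} = \left(-1\right) \left(- \frac{2893}{2644}\right) = \frac{2893}{2644}$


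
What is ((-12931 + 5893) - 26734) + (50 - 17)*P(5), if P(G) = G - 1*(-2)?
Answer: -33541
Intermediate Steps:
P(G) = 2 + G (P(G) = G + 2 = 2 + G)
((-12931 + 5893) - 26734) + (50 - 17)*P(5) = ((-12931 + 5893) - 26734) + (50 - 17)*(2 + 5) = (-7038 - 26734) + 33*7 = -33772 + 231 = -33541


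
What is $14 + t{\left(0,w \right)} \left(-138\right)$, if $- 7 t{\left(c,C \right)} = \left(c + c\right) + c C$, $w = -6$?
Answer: $14$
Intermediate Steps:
$t{\left(c,C \right)} = - \frac{2 c}{7} - \frac{C c}{7}$ ($t{\left(c,C \right)} = - \frac{\left(c + c\right) + c C}{7} = - \frac{2 c + C c}{7} = - \frac{2 c}{7} - \frac{C c}{7}$)
$14 + t{\left(0,w \right)} \left(-138\right) = 14 + \left(- \frac{1}{7}\right) 0 \left(2 - 6\right) \left(-138\right) = 14 + \left(- \frac{1}{7}\right) 0 \left(-4\right) \left(-138\right) = 14 + 0 \left(-138\right) = 14 + 0 = 14$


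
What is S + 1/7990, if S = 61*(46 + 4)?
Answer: 24369501/7990 ≈ 3050.0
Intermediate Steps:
S = 3050 (S = 61*50 = 3050)
S + 1/7990 = 3050 + 1/7990 = 24369501/7990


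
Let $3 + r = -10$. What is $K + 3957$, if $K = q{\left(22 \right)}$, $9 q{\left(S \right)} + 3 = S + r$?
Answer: $\frac{11873}{3} \approx 3957.7$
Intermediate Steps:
$r = -13$ ($r = -3 - 10 = -13$)
$q{\left(S \right)} = - \frac{16}{9} + \frac{S}{9}$ ($q{\left(S \right)} = - \frac{1}{3} + \frac{S - 13}{9} = - \frac{1}{3} + \frac{-13 + S}{9} = - \frac{1}{3} + \left(- \frac{13}{9} + \frac{S}{9}\right) = - \frac{16}{9} + \frac{S}{9}$)
$K = \frac{2}{3}$ ($K = - \frac{16}{9} + \frac{1}{9} \cdot 22 = - \frac{16}{9} + \frac{22}{9} = \frac{2}{3} \approx 0.66667$)
$K + 3957 = \frac{2}{3} + 3957 = \frac{11873}{3}$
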